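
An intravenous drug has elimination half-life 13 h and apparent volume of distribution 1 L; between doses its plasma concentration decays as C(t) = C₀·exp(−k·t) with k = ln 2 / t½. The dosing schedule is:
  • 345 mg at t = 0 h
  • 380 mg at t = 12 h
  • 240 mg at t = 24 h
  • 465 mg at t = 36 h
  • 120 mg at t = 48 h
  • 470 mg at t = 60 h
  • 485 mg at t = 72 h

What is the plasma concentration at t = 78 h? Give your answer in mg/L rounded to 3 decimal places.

k = ln 2 / 13 = 0.05332 per h
Dose 1 (345 mg at t=0 h): 345·exp(−0.05332·78) = 5.391 mg/L
Dose 2 (380 mg at t=12 h): 380·exp(−0.05332·66) = 11.258 mg/L
Dose 3 (240 mg at t=24 h): 240·exp(−0.05332·54) = 13.483 mg/L
Dose 4 (465 mg at t=36 h): 465·exp(−0.05332·42) = 49.533 mg/L
Dose 5 (120 mg at t=48 h): 120·exp(−0.05332·30) = 24.238 mg/L
Dose 6 (470 mg at t=60 h): 470·exp(−0.05332·18) = 180.006 mg/L
Dose 7 (485 mg at t=72 h): 485·exp(−0.05332·6) = 352.213 mg/L
C(78) = 5.391 + 11.258 + 13.483 + 49.533 + 24.238 + 180.006 + 352.213 = 636.121 mg/L

636.121 mg/L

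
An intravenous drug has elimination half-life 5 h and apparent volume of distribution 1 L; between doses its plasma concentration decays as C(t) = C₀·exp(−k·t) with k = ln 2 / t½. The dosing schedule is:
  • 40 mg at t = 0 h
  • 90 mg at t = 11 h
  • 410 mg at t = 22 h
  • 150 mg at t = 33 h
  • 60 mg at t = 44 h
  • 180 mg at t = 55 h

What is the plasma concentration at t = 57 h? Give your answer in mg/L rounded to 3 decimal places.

k = ln 2 / 5 = 0.13863 per h
Dose 1 (40 mg at t=0 h): 40·exp(−0.13863·57) = 0.015 mg/L
Dose 2 (90 mg at t=11 h): 90·exp(−0.13863·46) = 0.153 mg/L
Dose 3 (410 mg at t=22 h): 410·exp(−0.13863·35) = 3.203 mg/L
Dose 4 (150 mg at t=33 h): 150·exp(−0.13863·24) = 5.385 mg/L
Dose 5 (60 mg at t=44 h): 60·exp(−0.13863·13) = 9.896 mg/L
Dose 6 (180 mg at t=55 h): 180·exp(−0.13863·2) = 136.414 mg/L
C(57) = 0.015 + 0.153 + 3.203 + 5.385 + 9.896 + 136.414 = 155.066 mg/L

155.066 mg/L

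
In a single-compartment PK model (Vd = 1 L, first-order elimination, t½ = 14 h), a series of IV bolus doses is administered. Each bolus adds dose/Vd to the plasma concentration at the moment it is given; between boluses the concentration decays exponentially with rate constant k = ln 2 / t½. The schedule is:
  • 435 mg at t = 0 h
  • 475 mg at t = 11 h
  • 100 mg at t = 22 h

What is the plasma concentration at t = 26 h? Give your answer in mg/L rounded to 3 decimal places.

428.131 mg/L

k = ln 2 / 14 = 0.04951 per h
Dose 1 (435 mg at t=0 h): 435·exp(−0.04951·26) = 120.070 mg/L
Dose 2 (475 mg at t=11 h): 475·exp(−0.04951·15) = 226.028 mg/L
Dose 3 (100 mg at t=22 h): 100·exp(−0.04951·4) = 82.034 mg/L
C(26) = 120.070 + 226.028 + 82.034 = 428.131 mg/L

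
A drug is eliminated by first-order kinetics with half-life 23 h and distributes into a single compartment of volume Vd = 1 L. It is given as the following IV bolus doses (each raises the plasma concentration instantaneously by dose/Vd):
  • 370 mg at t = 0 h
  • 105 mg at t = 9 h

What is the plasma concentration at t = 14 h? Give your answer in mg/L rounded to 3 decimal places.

k = ln 2 / 23 = 0.03014 per h
Dose 1 (370 mg at t=0 h): 370·exp(−0.03014·14) = 242.642 mg/L
Dose 2 (105 mg at t=9 h): 105·exp(−0.03014·5) = 90.313 mg/L
C(14) = 242.642 + 90.313 = 332.955 mg/L

332.955 mg/L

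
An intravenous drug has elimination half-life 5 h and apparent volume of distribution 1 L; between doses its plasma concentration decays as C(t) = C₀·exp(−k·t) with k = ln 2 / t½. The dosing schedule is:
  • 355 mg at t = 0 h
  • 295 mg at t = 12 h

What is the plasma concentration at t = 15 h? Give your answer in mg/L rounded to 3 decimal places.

k = ln 2 / 5 = 0.13863 per h
Dose 1 (355 mg at t=0 h): 355·exp(−0.13863·15) = 44.375 mg/L
Dose 2 (295 mg at t=12 h): 295·exp(−0.13863·3) = 194.627 mg/L
C(15) = 44.375 + 194.627 = 239.002 mg/L

239.002 mg/L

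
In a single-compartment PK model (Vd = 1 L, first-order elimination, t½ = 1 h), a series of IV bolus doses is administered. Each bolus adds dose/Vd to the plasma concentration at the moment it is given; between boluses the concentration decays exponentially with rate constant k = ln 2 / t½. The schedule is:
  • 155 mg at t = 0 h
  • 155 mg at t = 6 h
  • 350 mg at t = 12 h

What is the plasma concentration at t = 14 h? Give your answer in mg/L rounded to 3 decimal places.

k = ln 2 / 1 = 0.69315 per h
Dose 1 (155 mg at t=0 h): 155·exp(−0.69315·14) = 0.009 mg/L
Dose 2 (155 mg at t=6 h): 155·exp(−0.69315·8) = 0.605 mg/L
Dose 3 (350 mg at t=12 h): 350·exp(−0.69315·2) = 87.500 mg/L
C(14) = 0.009 + 0.605 + 87.500 = 88.115 mg/L

88.115 mg/L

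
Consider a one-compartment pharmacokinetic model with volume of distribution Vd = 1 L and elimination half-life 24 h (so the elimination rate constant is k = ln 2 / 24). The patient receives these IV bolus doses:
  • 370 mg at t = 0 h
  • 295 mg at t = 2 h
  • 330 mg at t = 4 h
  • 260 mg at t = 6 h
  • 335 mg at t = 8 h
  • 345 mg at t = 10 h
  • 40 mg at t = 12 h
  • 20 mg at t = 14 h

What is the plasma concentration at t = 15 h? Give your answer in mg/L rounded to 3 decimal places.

k = ln 2 / 24 = 0.02888 per h
Dose 1 (370 mg at t=0 h): 370·exp(−0.02888·15) = 239.915 mg/L
Dose 2 (295 mg at t=2 h): 295·exp(−0.02888·13) = 202.658 mg/L
Dose 3 (330 mg at t=4 h): 330·exp(−0.02888·11) = 240.183 mg/L
Dose 4 (260 mg at t=6 h): 260·exp(−0.02888·9) = 200.487 mg/L
Dose 5 (335 mg at t=8 h): 335·exp(−0.02888·7) = 273.681 mg/L
Dose 6 (345 mg at t=10 h): 345·exp(−0.02888·5) = 298.610 mg/L
Dose 7 (40 mg at t=12 h): 40·exp(−0.02888·3) = 36.680 mg/L
Dose 8 (20 mg at t=14 h): 20·exp(−0.02888·1) = 19.431 mg/L
C(15) = 239.915 + 202.658 + 240.183 + 200.487 + 273.681 + 298.610 + 36.680 + 19.431 = 1511.645 mg/L

1511.645 mg/L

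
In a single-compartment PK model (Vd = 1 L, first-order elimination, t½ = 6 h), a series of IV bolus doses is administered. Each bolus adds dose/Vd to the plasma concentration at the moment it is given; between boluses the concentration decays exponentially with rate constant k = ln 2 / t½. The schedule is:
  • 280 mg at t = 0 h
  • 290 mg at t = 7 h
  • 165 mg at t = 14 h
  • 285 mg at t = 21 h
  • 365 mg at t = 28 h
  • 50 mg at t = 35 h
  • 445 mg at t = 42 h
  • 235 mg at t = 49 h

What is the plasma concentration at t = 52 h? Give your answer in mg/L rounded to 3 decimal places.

k = ln 2 / 6 = 0.11552 per h
Dose 1 (280 mg at t=0 h): 280·exp(−0.11552·52) = 0.689 mg/L
Dose 2 (290 mg at t=7 h): 290·exp(−0.11552·45) = 1.602 mg/L
Dose 3 (165 mg at t=14 h): 165·exp(−0.11552·38) = 2.046 mg/L
Dose 4 (285 mg at t=21 h): 285·exp(−0.11552·31) = 7.935 mg/L
Dose 5 (365 mg at t=28 h): 365·exp(−0.11552·24) = 22.812 mg/L
Dose 6 (50 mg at t=35 h): 50·exp(−0.11552·17) = 7.015 mg/L
Dose 7 (445 mg at t=42 h): 445·exp(−0.11552·10) = 140.166 mg/L
Dose 8 (235 mg at t=49 h): 235·exp(−0.11552·3) = 166.170 mg/L
C(52) = 0.689 + 1.602 + 2.046 + 7.935 + 22.812 + 7.015 + 140.166 + 166.170 = 348.436 mg/L

348.436 mg/L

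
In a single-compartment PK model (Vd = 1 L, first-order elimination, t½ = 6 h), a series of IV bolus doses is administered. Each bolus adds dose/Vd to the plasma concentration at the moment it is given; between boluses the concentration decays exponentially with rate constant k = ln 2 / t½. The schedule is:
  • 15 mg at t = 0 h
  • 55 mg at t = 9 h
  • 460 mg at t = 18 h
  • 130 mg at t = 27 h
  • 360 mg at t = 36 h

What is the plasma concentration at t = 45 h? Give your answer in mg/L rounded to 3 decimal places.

164.801 mg/L

k = ln 2 / 6 = 0.11552 per h
Dose 1 (15 mg at t=0 h): 15·exp(−0.11552·45) = 0.083 mg/L
Dose 2 (55 mg at t=9 h): 55·exp(−0.11552·36) = 0.859 mg/L
Dose 3 (460 mg at t=18 h): 460·exp(−0.11552·27) = 20.329 mg/L
Dose 4 (130 mg at t=27 h): 130·exp(−0.11552·18) = 16.250 mg/L
Dose 5 (360 mg at t=36 h): 360·exp(−0.11552·9) = 127.279 mg/L
C(45) = 0.083 + 0.859 + 20.329 + 16.250 + 127.279 = 164.801 mg/L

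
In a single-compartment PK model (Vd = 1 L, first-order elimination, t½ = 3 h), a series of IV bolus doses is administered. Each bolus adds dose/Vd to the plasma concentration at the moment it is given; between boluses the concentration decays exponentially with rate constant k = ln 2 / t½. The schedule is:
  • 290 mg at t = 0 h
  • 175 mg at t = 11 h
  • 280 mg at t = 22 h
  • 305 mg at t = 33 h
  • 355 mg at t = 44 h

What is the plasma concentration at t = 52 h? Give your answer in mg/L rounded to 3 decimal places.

59.980 mg/L

k = ln 2 / 3 = 0.23105 per h
Dose 1 (290 mg at t=0 h): 290·exp(−0.23105·52) = 0.002 mg/L
Dose 2 (175 mg at t=11 h): 175·exp(−0.23105·41) = 0.013 mg/L
Dose 3 (280 mg at t=22 h): 280·exp(−0.23105·30) = 0.273 mg/L
Dose 4 (305 mg at t=33 h): 305·exp(−0.23105·19) = 3.782 mg/L
Dose 5 (355 mg at t=44 h): 355·exp(−0.23105·8) = 55.909 mg/L
C(52) = 0.002 + 0.013 + 0.273 + 3.782 + 55.909 = 59.980 mg/L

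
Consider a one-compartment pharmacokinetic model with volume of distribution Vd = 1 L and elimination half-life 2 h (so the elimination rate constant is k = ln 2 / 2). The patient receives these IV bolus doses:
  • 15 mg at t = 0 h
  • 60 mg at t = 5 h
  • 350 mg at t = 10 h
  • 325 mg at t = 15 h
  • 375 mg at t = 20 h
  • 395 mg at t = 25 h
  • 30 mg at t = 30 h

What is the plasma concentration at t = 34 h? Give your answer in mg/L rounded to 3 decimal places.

28.423 mg/L

k = ln 2 / 2 = 0.34657 per h
Dose 1 (15 mg at t=0 h): 15·exp(−0.34657·34) = 0.000 mg/L
Dose 2 (60 mg at t=5 h): 60·exp(−0.34657·29) = 0.003 mg/L
Dose 3 (350 mg at t=10 h): 350·exp(−0.34657·24) = 0.085 mg/L
Dose 4 (325 mg at t=15 h): 325·exp(−0.34657·19) = 0.449 mg/L
Dose 5 (375 mg at t=20 h): 375·exp(−0.34657·14) = 2.930 mg/L
Dose 6 (395 mg at t=25 h): 395·exp(−0.34657·9) = 17.457 mg/L
Dose 7 (30 mg at t=30 h): 30·exp(−0.34657·4) = 7.500 mg/L
C(34) = 0.000 + 0.003 + 0.085 + 0.449 + 2.930 + 17.457 + 7.500 = 28.423 mg/L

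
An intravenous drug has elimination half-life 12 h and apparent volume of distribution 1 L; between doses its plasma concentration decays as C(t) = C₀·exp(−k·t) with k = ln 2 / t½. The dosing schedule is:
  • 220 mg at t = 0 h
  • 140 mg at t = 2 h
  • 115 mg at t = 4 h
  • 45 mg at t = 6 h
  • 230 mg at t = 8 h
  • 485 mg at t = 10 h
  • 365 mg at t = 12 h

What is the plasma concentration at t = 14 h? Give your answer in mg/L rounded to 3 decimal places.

1133.646 mg/L

k = ln 2 / 12 = 0.05776 per h
Dose 1 (220 mg at t=0 h): 220·exp(−0.05776·14) = 97.999 mg/L
Dose 2 (140 mg at t=2 h): 140·exp(−0.05776·12) = 70.000 mg/L
Dose 3 (115 mg at t=4 h): 115·exp(−0.05776·10) = 64.542 mg/L
Dose 4 (45 mg at t=6 h): 45·exp(−0.05776·8) = 28.348 mg/L
Dose 5 (230 mg at t=8 h): 230·exp(−0.05776·6) = 162.635 mg/L
Dose 6 (485 mg at t=10 h): 485·exp(−0.05776·4) = 384.945 mg/L
Dose 7 (365 mg at t=12 h): 365·exp(−0.05776·2) = 325.178 mg/L
C(14) = 97.999 + 70.000 + 64.542 + 28.348 + 162.635 + 384.945 + 325.178 = 1133.646 mg/L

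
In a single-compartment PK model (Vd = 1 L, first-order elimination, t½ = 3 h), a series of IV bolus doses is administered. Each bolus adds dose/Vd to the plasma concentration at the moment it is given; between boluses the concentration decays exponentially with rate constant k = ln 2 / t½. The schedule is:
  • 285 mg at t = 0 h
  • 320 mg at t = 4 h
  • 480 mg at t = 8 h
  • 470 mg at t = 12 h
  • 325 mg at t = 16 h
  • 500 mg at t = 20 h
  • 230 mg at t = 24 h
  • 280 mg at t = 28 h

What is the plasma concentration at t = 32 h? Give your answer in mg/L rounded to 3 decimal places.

193.824 mg/L

k = ln 2 / 3 = 0.23105 per h
Dose 1 (285 mg at t=0 h): 285·exp(−0.23105·32) = 0.175 mg/L
Dose 2 (320 mg at t=4 h): 320·exp(−0.23105·28) = 0.496 mg/L
Dose 3 (480 mg at t=8 h): 480·exp(−0.23105·24) = 1.875 mg/L
Dose 4 (470 mg at t=12 h): 470·exp(−0.23105·20) = 4.626 mg/L
Dose 5 (325 mg at t=16 h): 325·exp(−0.23105·16) = 8.061 mg/L
Dose 6 (500 mg at t=20 h): 500·exp(−0.23105·12) = 31.250 mg/L
Dose 7 (230 mg at t=24 h): 230·exp(−0.23105·8) = 36.223 mg/L
Dose 8 (280 mg at t=28 h): 280·exp(−0.23105·4) = 111.118 mg/L
C(32) = 0.175 + 0.496 + 1.875 + 4.626 + 8.061 + 31.250 + 36.223 + 111.118 = 193.824 mg/L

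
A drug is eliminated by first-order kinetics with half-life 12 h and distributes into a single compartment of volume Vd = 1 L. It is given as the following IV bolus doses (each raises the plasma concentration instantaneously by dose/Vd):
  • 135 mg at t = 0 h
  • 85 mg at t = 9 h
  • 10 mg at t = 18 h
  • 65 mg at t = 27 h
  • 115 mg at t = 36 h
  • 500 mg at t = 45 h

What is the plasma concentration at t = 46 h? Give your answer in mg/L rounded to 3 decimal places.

579.654 mg/L

k = ln 2 / 12 = 0.05776 per h
Dose 1 (135 mg at t=0 h): 135·exp(−0.05776·46) = 9.471 mg/L
Dose 2 (85 mg at t=9 h): 85·exp(−0.05776·37) = 10.029 mg/L
Dose 3 (10 mg at t=18 h): 10·exp(−0.05776·28) = 1.984 mg/L
Dose 4 (65 mg at t=27 h): 65·exp(−0.05776·19) = 21.691 mg/L
Dose 5 (115 mg at t=36 h): 115·exp(−0.05776·10) = 64.542 mg/L
Dose 6 (500 mg at t=45 h): 500·exp(−0.05776·1) = 471.937 mg/L
C(46) = 9.471 + 10.029 + 1.984 + 21.691 + 64.542 + 471.937 = 579.654 mg/L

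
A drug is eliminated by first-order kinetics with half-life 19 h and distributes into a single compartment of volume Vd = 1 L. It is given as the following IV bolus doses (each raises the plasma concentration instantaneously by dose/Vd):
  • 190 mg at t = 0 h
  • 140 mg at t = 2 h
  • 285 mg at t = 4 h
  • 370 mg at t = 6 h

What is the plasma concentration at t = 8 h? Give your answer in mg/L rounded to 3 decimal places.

k = ln 2 / 19 = 0.03648 per h
Dose 1 (190 mg at t=0 h): 190·exp(−0.03648·8) = 141.907 mg/L
Dose 2 (140 mg at t=2 h): 140·exp(−0.03648·6) = 112.478 mg/L
Dose 3 (285 mg at t=4 h): 285·exp(−0.03648·4) = 246.303 mg/L
Dose 4 (370 mg at t=6 h): 370·exp(−0.03648·2) = 343.965 mg/L
C(8) = 141.907 + 112.478 + 246.303 + 343.965 = 844.653 mg/L

844.653 mg/L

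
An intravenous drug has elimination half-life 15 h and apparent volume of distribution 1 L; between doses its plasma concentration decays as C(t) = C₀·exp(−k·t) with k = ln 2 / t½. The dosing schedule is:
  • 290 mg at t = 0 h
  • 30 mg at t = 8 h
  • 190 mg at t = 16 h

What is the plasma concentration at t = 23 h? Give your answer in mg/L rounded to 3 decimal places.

252.679 mg/L

k = ln 2 / 15 = 0.04621 per h
Dose 1 (290 mg at t=0 h): 290·exp(−0.04621·23) = 100.189 mg/L
Dose 2 (30 mg at t=8 h): 30·exp(−0.04621·15) = 15.000 mg/L
Dose 3 (190 mg at t=16 h): 190·exp(−0.04621·7) = 137.491 mg/L
C(23) = 100.189 + 15.000 + 137.491 = 252.679 mg/L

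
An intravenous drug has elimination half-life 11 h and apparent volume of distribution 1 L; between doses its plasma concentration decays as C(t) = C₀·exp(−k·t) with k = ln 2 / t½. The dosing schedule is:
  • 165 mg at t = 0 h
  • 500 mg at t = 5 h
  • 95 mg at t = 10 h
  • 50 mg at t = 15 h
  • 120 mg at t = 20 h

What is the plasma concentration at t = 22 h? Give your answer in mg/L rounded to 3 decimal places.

395.101 mg/L

k = ln 2 / 11 = 0.06301 per h
Dose 1 (165 mg at t=0 h): 165·exp(−0.06301·22) = 41.250 mg/L
Dose 2 (500 mg at t=5 h): 500·exp(−0.06301·17) = 171.294 mg/L
Dose 3 (95 mg at t=10 h): 95·exp(−0.06301·12) = 44.599 mg/L
Dose 4 (50 mg at t=15 h): 50·exp(−0.06301·7) = 32.167 mg/L
Dose 5 (120 mg at t=20 h): 120·exp(−0.06301·2) = 105.791 mg/L
C(22) = 41.250 + 171.294 + 44.599 + 32.167 + 105.791 = 395.101 mg/L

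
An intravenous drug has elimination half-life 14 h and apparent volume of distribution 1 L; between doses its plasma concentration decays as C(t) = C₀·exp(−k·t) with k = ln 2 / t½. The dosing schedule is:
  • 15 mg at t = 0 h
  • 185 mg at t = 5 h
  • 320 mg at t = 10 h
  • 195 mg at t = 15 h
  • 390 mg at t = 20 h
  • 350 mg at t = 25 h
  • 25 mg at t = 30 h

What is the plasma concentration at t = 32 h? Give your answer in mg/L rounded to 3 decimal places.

k = ln 2 / 14 = 0.04951 per h
Dose 1 (15 mg at t=0 h): 15·exp(−0.04951·32) = 3.076 mg/L
Dose 2 (185 mg at t=5 h): 185·exp(−0.04951·27) = 48.597 mg/L
Dose 3 (320 mg at t=10 h): 320·exp(−0.04951·22) = 107.672 mg/L
Dose 4 (195 mg at t=15 h): 195·exp(−0.04951·17) = 84.042 mg/L
Dose 5 (390 mg at t=20 h): 390·exp(−0.04951·12) = 215.297 mg/L
Dose 6 (350 mg at t=25 h): 350·exp(−0.04951·7) = 247.487 mg/L
Dose 7 (25 mg at t=30 h): 25·exp(−0.04951·2) = 22.643 mg/L
C(32) = 3.076 + 48.597 + 107.672 + 84.042 + 215.297 + 247.487 + 22.643 = 728.816 mg/L

728.816 mg/L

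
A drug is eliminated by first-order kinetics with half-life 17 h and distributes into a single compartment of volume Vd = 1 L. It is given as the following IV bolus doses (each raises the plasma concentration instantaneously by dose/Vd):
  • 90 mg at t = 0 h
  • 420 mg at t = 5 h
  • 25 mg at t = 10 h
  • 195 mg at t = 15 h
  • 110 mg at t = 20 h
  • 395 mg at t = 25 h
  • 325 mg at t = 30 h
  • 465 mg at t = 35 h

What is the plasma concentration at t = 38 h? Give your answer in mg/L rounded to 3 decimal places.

k = ln 2 / 17 = 0.04077 per h
Dose 1 (90 mg at t=0 h): 90·exp(−0.04077·38) = 19.114 mg/L
Dose 2 (420 mg at t=5 h): 420·exp(−0.04077·33) = 109.370 mg/L
Dose 3 (25 mg at t=10 h): 25·exp(−0.04077·28) = 7.982 mg/L
Dose 4 (195 mg at t=15 h): 195·exp(−0.04077·23) = 76.341 mg/L
Dose 5 (110 mg at t=20 h): 110·exp(−0.04077·18) = 52.803 mg/L
Dose 6 (395 mg at t=25 h): 395·exp(−0.04077·13) = 232.486 mg/L
Dose 7 (325 mg at t=30 h): 325·exp(−0.04077·8) = 234.543 mg/L
Dose 8 (465 mg at t=35 h): 465·exp(−0.04077·3) = 411.462 mg/L
C(38) = 19.114 + 109.370 + 7.982 + 76.341 + 52.803 + 232.486 + 234.543 + 411.462 = 1144.101 mg/L

1144.101 mg/L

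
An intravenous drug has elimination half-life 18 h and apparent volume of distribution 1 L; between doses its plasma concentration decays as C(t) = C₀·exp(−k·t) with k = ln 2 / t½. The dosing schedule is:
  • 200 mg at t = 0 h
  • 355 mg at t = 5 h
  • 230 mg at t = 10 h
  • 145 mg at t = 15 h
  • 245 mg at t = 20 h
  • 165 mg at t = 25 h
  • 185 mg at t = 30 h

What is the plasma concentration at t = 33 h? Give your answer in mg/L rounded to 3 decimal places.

778.831 mg/L

k = ln 2 / 18 = 0.03851 per h
Dose 1 (200 mg at t=0 h): 200·exp(−0.03851·33) = 56.123 mg/L
Dose 2 (355 mg at t=5 h): 355·exp(−0.03851·28) = 120.770 mg/L
Dose 3 (230 mg at t=10 h): 230·exp(−0.03851·23) = 94.859 mg/L
Dose 4 (145 mg at t=15 h): 145·exp(−0.03851·18) = 72.500 mg/L
Dose 5 (245 mg at t=20 h): 245·exp(−0.03851·13) = 148.510 mg/L
Dose 6 (165 mg at t=25 h): 165·exp(−0.03851·8) = 121.253 mg/L
Dose 7 (185 mg at t=30 h): 185·exp(−0.03851·3) = 164.816 mg/L
C(33) = 56.123 + 120.770 + 94.859 + 72.500 + 148.510 + 121.253 + 164.816 = 778.831 mg/L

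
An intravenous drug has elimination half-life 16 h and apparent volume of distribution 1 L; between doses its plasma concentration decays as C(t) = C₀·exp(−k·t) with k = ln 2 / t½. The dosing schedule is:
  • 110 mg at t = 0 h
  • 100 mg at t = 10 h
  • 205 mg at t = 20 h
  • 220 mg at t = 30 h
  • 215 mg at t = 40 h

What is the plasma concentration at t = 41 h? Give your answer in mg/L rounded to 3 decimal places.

469.755 mg/L

k = ln 2 / 16 = 0.04332 per h
Dose 1 (110 mg at t=0 h): 110·exp(−0.04332·41) = 18.621 mg/L
Dose 2 (100 mg at t=10 h): 100·exp(−0.04332·31) = 26.107 mg/L
Dose 3 (205 mg at t=20 h): 205·exp(−0.04332·21) = 82.538 mg/L
Dose 4 (220 mg at t=30 h): 220·exp(−0.04332·11) = 136.604 mg/L
Dose 5 (215 mg at t=40 h): 215·exp(−0.04332·1) = 205.885 mg/L
C(41) = 18.621 + 26.107 + 82.538 + 136.604 + 205.885 = 469.755 mg/L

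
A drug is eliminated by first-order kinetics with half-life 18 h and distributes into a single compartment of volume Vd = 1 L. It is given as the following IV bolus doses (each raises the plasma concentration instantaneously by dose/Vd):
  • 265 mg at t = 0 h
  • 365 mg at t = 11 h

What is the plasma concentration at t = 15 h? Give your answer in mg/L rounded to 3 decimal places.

461.620 mg/L

k = ln 2 / 18 = 0.03851 per h
Dose 1 (265 mg at t=0 h): 265·exp(−0.03851·15) = 148.726 mg/L
Dose 2 (365 mg at t=11 h): 365·exp(−0.03851·4) = 312.894 mg/L
C(15) = 148.726 + 312.894 = 461.620 mg/L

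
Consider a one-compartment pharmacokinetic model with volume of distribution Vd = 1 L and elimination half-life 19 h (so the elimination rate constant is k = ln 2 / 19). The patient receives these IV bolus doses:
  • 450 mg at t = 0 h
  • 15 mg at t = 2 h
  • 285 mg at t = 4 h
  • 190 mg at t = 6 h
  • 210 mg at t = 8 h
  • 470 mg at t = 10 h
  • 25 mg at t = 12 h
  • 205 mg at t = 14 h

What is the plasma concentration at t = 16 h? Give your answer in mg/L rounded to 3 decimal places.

k = ln 2 / 19 = 0.03648 per h
Dose 1 (450 mg at t=0 h): 450·exp(−0.03648·16) = 251.023 mg/L
Dose 2 (15 mg at t=2 h): 15·exp(−0.03648·14) = 9.001 mg/L
Dose 3 (285 mg at t=4 h): 285·exp(−0.03648·12) = 183.959 mg/L
Dose 4 (190 mg at t=6 h): 190·exp(−0.03648·10) = 131.922 mg/L
Dose 5 (210 mg at t=8 h): 210·exp(−0.03648·8) = 156.845 mg/L
Dose 6 (470 mg at t=10 h): 470·exp(−0.03648·6) = 377.603 mg/L
Dose 7 (25 mg at t=12 h): 25·exp(−0.03648·4) = 21.606 mg/L
Dose 8 (205 mg at t=14 h): 205·exp(−0.03648·2) = 190.575 mg/L
C(16) = 251.023 + 9.001 + 183.959 + 131.922 + 156.845 + 377.603 + 21.606 + 190.575 = 1322.533 mg/L

1322.533 mg/L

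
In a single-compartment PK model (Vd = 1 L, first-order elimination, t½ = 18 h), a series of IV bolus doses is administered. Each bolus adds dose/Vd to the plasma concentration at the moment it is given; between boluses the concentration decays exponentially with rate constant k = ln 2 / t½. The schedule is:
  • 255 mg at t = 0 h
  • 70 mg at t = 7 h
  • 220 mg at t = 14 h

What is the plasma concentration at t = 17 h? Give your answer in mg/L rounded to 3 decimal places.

376.131 mg/L

k = ln 2 / 18 = 0.03851 per h
Dose 1 (255 mg at t=0 h): 255·exp(−0.03851·17) = 132.506 mg/L
Dose 2 (70 mg at t=7 h): 70·exp(−0.03851·10) = 47.628 mg/L
Dose 3 (220 mg at t=14 h): 220·exp(−0.03851·3) = 195.998 mg/L
C(17) = 132.506 + 47.628 + 195.998 = 376.131 mg/L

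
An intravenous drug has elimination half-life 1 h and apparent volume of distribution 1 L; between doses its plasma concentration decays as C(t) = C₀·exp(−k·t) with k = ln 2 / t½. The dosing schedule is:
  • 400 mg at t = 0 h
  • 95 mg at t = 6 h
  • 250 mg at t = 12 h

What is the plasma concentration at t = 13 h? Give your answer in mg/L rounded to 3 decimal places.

k = ln 2 / 1 = 0.69315 per h
Dose 1 (400 mg at t=0 h): 400·exp(−0.69315·13) = 0.049 mg/L
Dose 2 (95 mg at t=6 h): 95·exp(−0.69315·7) = 0.742 mg/L
Dose 3 (250 mg at t=12 h): 250·exp(−0.69315·1) = 125.000 mg/L
C(13) = 0.049 + 0.742 + 125.000 = 125.791 mg/L

125.791 mg/L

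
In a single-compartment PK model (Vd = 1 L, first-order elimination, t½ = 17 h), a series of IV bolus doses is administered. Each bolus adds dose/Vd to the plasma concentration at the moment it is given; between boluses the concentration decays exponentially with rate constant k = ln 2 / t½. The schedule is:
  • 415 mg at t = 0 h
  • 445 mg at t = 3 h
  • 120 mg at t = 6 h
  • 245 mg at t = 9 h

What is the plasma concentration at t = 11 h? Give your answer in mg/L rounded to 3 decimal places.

909.837 mg/L

k = ln 2 / 17 = 0.04077 per h
Dose 1 (415 mg at t=0 h): 415·exp(−0.04077·11) = 265.011 mg/L
Dose 2 (445 mg at t=3 h): 445·exp(−0.04077·8) = 321.143 mg/L
Dose 3 (120 mg at t=6 h): 120·exp(−0.04077·5) = 97.869 mg/L
Dose 4 (245 mg at t=9 h): 245·exp(−0.04077·2) = 225.814 mg/L
C(11) = 265.011 + 321.143 + 97.869 + 225.814 = 909.837 mg/L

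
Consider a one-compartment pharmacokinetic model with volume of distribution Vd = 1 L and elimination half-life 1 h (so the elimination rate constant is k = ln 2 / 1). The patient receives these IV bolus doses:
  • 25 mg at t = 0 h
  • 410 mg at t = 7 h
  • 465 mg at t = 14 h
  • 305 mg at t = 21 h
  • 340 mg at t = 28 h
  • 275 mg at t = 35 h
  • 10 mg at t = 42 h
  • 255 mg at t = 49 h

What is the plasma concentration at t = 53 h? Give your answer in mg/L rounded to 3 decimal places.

15.943 mg/L

k = ln 2 / 1 = 0.69315 per h
Dose 1 (25 mg at t=0 h): 25·exp(−0.69315·53) = 0.000 mg/L
Dose 2 (410 mg at t=7 h): 410·exp(−0.69315·46) = 0.000 mg/L
Dose 3 (465 mg at t=14 h): 465·exp(−0.69315·39) = 0.000 mg/L
Dose 4 (305 mg at t=21 h): 305·exp(−0.69315·32) = 0.000 mg/L
Dose 5 (340 mg at t=28 h): 340·exp(−0.69315·25) = 0.000 mg/L
Dose 6 (275 mg at t=35 h): 275·exp(−0.69315·18) = 0.001 mg/L
Dose 7 (10 mg at t=42 h): 10·exp(−0.69315·11) = 0.005 mg/L
Dose 8 (255 mg at t=49 h): 255·exp(−0.69315·4) = 15.938 mg/L
C(53) = 0.000 + 0.000 + 0.000 + 0.000 + 0.000 + 0.001 + 0.005 + 15.938 = 15.943 mg/L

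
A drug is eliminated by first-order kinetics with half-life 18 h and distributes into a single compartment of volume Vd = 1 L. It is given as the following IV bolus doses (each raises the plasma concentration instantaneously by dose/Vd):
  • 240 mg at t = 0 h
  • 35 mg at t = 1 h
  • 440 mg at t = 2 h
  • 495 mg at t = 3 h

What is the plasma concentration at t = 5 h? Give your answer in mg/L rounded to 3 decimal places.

k = ln 2 / 18 = 0.03851 per h
Dose 1 (240 mg at t=0 h): 240·exp(−0.03851·5) = 197.967 mg/L
Dose 2 (35 mg at t=1 h): 35·exp(−0.03851·4) = 30.004 mg/L
Dose 3 (440 mg at t=2 h): 440·exp(−0.03851·3) = 391.995 mg/L
Dose 4 (495 mg at t=3 h): 495·exp(−0.03851·2) = 458.308 mg/L
C(5) = 197.967 + 30.004 + 391.995 + 458.308 = 1078.274 mg/L

1078.274 mg/L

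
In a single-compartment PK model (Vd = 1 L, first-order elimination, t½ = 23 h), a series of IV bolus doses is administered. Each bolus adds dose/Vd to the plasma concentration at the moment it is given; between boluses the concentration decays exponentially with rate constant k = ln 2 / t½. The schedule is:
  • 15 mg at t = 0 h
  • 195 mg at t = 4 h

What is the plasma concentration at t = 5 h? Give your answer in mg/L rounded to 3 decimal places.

k = ln 2 / 23 = 0.03014 per h
Dose 1 (15 mg at t=0 h): 15·exp(−0.03014·5) = 12.902 mg/L
Dose 2 (195 mg at t=4 h): 195·exp(−0.03014·1) = 189.211 mg/L
C(5) = 12.902 + 189.211 = 202.113 mg/L

202.113 mg/L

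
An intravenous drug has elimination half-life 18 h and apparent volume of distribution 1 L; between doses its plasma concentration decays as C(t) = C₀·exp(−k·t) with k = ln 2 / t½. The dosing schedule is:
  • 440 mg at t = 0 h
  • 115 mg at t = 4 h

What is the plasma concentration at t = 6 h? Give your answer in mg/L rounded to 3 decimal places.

k = ln 2 / 18 = 0.03851 per h
Dose 1 (440 mg at t=0 h): 440·exp(−0.03851·6) = 349.228 mg/L
Dose 2 (115 mg at t=4 h): 115·exp(−0.03851·2) = 106.476 mg/L
C(6) = 349.228 + 106.476 = 455.704 mg/L

455.704 mg/L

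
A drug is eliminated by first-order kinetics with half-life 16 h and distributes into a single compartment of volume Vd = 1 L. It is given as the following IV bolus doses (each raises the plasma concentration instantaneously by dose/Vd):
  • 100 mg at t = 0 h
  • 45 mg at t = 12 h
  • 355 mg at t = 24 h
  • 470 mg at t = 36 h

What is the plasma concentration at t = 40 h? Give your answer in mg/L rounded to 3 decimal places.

603.778 mg/L

k = ln 2 / 16 = 0.04332 per h
Dose 1 (100 mg at t=0 h): 100·exp(−0.04332·40) = 17.678 mg/L
Dose 2 (45 mg at t=12 h): 45·exp(−0.04332·28) = 13.379 mg/L
Dose 3 (355 mg at t=24 h): 355·exp(−0.04332·16) = 177.500 mg/L
Dose 4 (470 mg at t=36 h): 470·exp(−0.04332·4) = 395.221 mg/L
C(40) = 17.678 + 13.379 + 177.500 + 395.221 = 603.778 mg/L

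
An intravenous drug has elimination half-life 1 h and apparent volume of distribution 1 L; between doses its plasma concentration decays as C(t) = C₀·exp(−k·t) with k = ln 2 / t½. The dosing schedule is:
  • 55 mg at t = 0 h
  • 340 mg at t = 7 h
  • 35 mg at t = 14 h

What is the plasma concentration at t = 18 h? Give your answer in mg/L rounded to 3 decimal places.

k = ln 2 / 1 = 0.69315 per h
Dose 1 (55 mg at t=0 h): 55·exp(−0.69315·18) = 0.000 mg/L
Dose 2 (340 mg at t=7 h): 340·exp(−0.69315·11) = 0.166 mg/L
Dose 3 (35 mg at t=14 h): 35·exp(−0.69315·4) = 2.188 mg/L
C(18) = 0.000 + 0.166 + 2.188 = 2.354 mg/L

2.354 mg/L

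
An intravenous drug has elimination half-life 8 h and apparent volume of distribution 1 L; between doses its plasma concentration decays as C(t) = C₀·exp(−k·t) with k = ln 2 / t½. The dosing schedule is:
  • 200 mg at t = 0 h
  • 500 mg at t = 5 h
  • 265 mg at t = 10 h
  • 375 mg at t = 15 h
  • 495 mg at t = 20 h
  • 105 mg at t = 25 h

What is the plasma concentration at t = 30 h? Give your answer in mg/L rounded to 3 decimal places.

497.465 mg/L

k = ln 2 / 8 = 0.08664 per h
Dose 1 (200 mg at t=0 h): 200·exp(−0.08664·30) = 14.865 mg/L
Dose 2 (500 mg at t=5 h): 500·exp(−0.08664·25) = 57.313 mg/L
Dose 3 (265 mg at t=10 h): 265·exp(−0.08664·20) = 46.846 mg/L
Dose 4 (375 mg at t=15 h): 375·exp(−0.08664·15) = 102.235 mg/L
Dose 5 (495 mg at t=20 h): 495·exp(−0.08664·10) = 208.122 mg/L
Dose 6 (105 mg at t=25 h): 105·exp(−0.08664·5) = 68.084 mg/L
C(30) = 14.865 + 57.313 + 46.846 + 102.235 + 208.122 + 68.084 = 497.465 mg/L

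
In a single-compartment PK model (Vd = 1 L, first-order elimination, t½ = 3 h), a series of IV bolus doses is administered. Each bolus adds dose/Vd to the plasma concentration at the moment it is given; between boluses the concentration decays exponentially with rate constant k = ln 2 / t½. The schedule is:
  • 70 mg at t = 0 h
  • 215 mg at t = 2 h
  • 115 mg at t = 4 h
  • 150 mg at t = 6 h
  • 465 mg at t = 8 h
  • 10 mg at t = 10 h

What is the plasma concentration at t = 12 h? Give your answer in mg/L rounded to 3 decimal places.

k = ln 2 / 3 = 0.23105 per h
Dose 1 (70 mg at t=0 h): 70·exp(−0.23105·12) = 4.375 mg/L
Dose 2 (215 mg at t=2 h): 215·exp(−0.23105·10) = 21.331 mg/L
Dose 3 (115 mg at t=4 h): 115·exp(−0.23105·8) = 18.111 mg/L
Dose 4 (150 mg at t=6 h): 150·exp(−0.23105·6) = 37.500 mg/L
Dose 5 (465 mg at t=8 h): 465·exp(−0.23105·4) = 184.535 mg/L
Dose 6 (10 mg at t=10 h): 10·exp(−0.23105·2) = 6.300 mg/L
C(12) = 4.375 + 21.331 + 18.111 + 37.500 + 184.535 + 6.300 = 272.152 mg/L

272.152 mg/L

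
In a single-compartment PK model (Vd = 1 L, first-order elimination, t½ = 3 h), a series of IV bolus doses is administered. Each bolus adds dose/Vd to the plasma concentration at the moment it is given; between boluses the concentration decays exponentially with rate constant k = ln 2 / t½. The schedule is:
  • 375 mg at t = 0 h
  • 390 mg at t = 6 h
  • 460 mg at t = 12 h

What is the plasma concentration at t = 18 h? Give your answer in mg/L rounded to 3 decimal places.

145.234 mg/L

k = ln 2 / 3 = 0.23105 per h
Dose 1 (375 mg at t=0 h): 375·exp(−0.23105·18) = 5.859 mg/L
Dose 2 (390 mg at t=6 h): 390·exp(−0.23105·12) = 24.375 mg/L
Dose 3 (460 mg at t=12 h): 460·exp(−0.23105·6) = 115.000 mg/L
C(18) = 5.859 + 24.375 + 115.000 = 145.234 mg/L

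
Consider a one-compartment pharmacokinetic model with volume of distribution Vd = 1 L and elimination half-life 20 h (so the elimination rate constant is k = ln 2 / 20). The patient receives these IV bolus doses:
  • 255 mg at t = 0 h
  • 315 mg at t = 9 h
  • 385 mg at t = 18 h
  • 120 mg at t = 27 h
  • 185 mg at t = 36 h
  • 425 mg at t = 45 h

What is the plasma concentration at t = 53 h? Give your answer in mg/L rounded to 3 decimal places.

k = ln 2 / 20 = 0.03466 per h
Dose 1 (255 mg at t=0 h): 255·exp(−0.03466·53) = 40.627 mg/L
Dose 2 (315 mg at t=9 h): 315·exp(−0.03466·44) = 68.556 mg/L
Dose 3 (385 mg at t=18 h): 385·exp(−0.03466·35) = 114.461 mg/L
Dose 4 (120 mg at t=27 h): 120·exp(−0.03466·26) = 48.735 mg/L
Dose 5 (185 mg at t=36 h): 185·exp(−0.03466·17) = 102.635 mg/L
Dose 6 (425 mg at t=45 h): 425·exp(−0.03466·8) = 322.090 mg/L
C(53) = 40.627 + 68.556 + 114.461 + 48.735 + 102.635 + 322.090 = 697.104 mg/L

697.104 mg/L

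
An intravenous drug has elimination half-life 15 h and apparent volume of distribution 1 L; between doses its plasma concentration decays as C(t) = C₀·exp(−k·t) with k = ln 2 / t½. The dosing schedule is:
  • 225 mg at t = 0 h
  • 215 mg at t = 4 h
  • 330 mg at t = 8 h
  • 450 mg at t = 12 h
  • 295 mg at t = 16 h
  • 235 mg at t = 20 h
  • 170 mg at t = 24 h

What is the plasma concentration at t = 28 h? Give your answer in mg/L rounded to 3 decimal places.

k = ln 2 / 15 = 0.04621 per h
Dose 1 (225 mg at t=0 h): 225·exp(−0.04621·28) = 61.696 mg/L
Dose 2 (215 mg at t=4 h): 215·exp(−0.04621·24) = 70.924 mg/L
Dose 3 (330 mg at t=8 h): 330·exp(−0.04621·20) = 130.961 mg/L
Dose 4 (450 mg at t=12 h): 450·exp(−0.04621·16) = 214.839 mg/L
Dose 5 (295 mg at t=16 h): 295·exp(−0.04621·12) = 169.433 mg/L
Dose 6 (235 mg at t=20 h): 235·exp(−0.04621·8) = 162.375 mg/L
Dose 7 (170 mg at t=24 h): 170·exp(−0.04621·4) = 141.310 mg/L
C(28) = 61.696 + 70.924 + 130.961 + 214.839 + 169.433 + 162.375 + 141.310 = 951.538 mg/L

951.538 mg/L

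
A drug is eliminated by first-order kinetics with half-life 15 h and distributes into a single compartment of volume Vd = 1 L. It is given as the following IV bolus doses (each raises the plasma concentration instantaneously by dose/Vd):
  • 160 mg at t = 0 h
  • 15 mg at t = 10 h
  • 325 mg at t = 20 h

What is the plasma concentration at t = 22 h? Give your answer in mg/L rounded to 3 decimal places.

362.816 mg/L

k = ln 2 / 15 = 0.04621 per h
Dose 1 (160 mg at t=0 h): 160·exp(−0.04621·22) = 57.891 mg/L
Dose 2 (15 mg at t=10 h): 15·exp(−0.04621·12) = 8.615 mg/L
Dose 3 (325 mg at t=20 h): 325·exp(−0.04621·2) = 296.310 mg/L
C(22) = 57.891 + 8.615 + 296.310 = 362.816 mg/L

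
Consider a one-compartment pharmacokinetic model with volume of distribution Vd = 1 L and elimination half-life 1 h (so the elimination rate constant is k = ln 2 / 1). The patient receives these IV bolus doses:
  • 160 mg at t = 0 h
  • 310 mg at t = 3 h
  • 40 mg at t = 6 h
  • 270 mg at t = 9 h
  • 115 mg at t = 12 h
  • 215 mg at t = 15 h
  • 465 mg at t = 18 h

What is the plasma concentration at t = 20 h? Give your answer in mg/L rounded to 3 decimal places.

123.555 mg/L

k = ln 2 / 1 = 0.69315 per h
Dose 1 (160 mg at t=0 h): 160·exp(−0.69315·20) = 0.000 mg/L
Dose 2 (310 mg at t=3 h): 310·exp(−0.69315·17) = 0.002 mg/L
Dose 3 (40 mg at t=6 h): 40·exp(−0.69315·14) = 0.002 mg/L
Dose 4 (270 mg at t=9 h): 270·exp(−0.69315·11) = 0.132 mg/L
Dose 5 (115 mg at t=12 h): 115·exp(−0.69315·8) = 0.449 mg/L
Dose 6 (215 mg at t=15 h): 215·exp(−0.69315·5) = 6.719 mg/L
Dose 7 (465 mg at t=18 h): 465·exp(−0.69315·2) = 116.250 mg/L
C(20) = 0.000 + 0.002 + 0.002 + 0.132 + 0.449 + 6.719 + 116.250 = 123.555 mg/L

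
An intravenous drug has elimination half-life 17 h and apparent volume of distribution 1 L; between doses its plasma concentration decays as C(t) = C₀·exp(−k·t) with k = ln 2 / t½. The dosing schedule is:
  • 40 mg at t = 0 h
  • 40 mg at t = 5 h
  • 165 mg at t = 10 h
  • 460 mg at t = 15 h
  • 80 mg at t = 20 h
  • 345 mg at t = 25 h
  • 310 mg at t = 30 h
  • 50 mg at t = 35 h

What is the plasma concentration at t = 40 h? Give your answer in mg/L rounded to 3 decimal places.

k = ln 2 / 17 = 0.04077 per h
Dose 1 (40 mg at t=0 h): 40·exp(−0.04077·40) = 7.830 mg/L
Dose 2 (40 mg at t=5 h): 40·exp(−0.04077·35) = 9.600 mg/L
Dose 3 (165 mg at t=10 h): 165·exp(−0.04077·30) = 48.557 mg/L
Dose 4 (460 mg at t=15 h): 460·exp(−0.04077·25) = 165.984 mg/L
Dose 5 (80 mg at t=20 h): 80·exp(−0.04077·20) = 35.395 mg/L
Dose 6 (345 mg at t=25 h): 345·exp(−0.04077·15) = 187.156 mg/L
Dose 7 (310 mg at t=30 h): 310·exp(−0.04077·10) = 206.198 mg/L
Dose 8 (50 mg at t=35 h): 50·exp(−0.04077·5) = 40.779 mg/L
C(40) = 7.830 + 9.600 + 48.557 + 165.984 + 35.395 + 187.156 + 206.198 + 40.779 = 701.500 mg/L

701.500 mg/L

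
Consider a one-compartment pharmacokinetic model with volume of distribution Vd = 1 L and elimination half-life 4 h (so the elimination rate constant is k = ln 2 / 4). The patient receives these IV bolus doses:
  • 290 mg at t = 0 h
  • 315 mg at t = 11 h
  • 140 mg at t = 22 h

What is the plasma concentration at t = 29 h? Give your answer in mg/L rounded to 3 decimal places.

57.449 mg/L

k = ln 2 / 4 = 0.17329 per h
Dose 1 (290 mg at t=0 h): 290·exp(−0.17329·29) = 1.905 mg/L
Dose 2 (315 mg at t=11 h): 315·exp(−0.17329·18) = 13.921 mg/L
Dose 3 (140 mg at t=22 h): 140·exp(−0.17329·7) = 41.622 mg/L
C(29) = 1.905 + 13.921 + 41.622 = 57.449 mg/L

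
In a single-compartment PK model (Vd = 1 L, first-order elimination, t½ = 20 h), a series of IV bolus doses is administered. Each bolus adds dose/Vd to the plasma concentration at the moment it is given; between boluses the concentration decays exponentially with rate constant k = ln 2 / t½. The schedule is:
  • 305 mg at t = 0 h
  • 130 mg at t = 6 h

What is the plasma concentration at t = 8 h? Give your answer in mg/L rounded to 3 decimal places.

k = ln 2 / 20 = 0.03466 per h
Dose 1 (305 mg at t=0 h): 305·exp(−0.03466·8) = 231.147 mg/L
Dose 2 (130 mg at t=6 h): 130·exp(−0.03466·2) = 121.294 mg/L
C(8) = 231.147 + 121.294 = 352.441 mg/L

352.441 mg/L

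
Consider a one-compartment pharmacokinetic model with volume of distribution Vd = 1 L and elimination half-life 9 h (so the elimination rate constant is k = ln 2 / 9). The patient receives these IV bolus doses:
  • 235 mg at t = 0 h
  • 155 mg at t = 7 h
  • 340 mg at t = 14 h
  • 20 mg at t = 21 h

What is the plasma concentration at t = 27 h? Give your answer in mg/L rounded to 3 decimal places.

k = ln 2 / 9 = 0.07702 per h
Dose 1 (235 mg at t=0 h): 235·exp(−0.07702·27) = 29.375 mg/L
Dose 2 (155 mg at t=7 h): 155·exp(−0.07702·20) = 33.218 mg/L
Dose 3 (340 mg at t=14 h): 340·exp(−0.07702·13) = 124.927 mg/L
Dose 4 (20 mg at t=21 h): 20·exp(−0.07702·6) = 12.599 mg/L
C(27) = 29.375 + 33.218 + 124.927 + 12.599 = 200.120 mg/L

200.120 mg/L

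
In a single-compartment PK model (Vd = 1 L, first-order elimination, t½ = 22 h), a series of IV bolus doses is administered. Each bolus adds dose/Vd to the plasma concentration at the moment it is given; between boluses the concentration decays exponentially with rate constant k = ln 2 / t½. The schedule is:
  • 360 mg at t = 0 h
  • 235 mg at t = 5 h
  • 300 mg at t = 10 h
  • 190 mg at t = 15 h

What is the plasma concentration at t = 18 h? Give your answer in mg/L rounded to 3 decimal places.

k = ln 2 / 22 = 0.03151 per h
Dose 1 (360 mg at t=0 h): 360·exp(−0.03151·18) = 204.176 mg/L
Dose 2 (235 mg at t=5 h): 235·exp(−0.03151·13) = 156.022 mg/L
Dose 3 (300 mg at t=10 h): 300·exp(−0.03151·8) = 233.161 mg/L
Dose 4 (190 mg at t=15 h): 190·exp(−0.03151·3) = 172.864 mg/L
C(18) = 204.176 + 156.022 + 233.161 + 172.864 = 766.223 mg/L

766.223 mg/L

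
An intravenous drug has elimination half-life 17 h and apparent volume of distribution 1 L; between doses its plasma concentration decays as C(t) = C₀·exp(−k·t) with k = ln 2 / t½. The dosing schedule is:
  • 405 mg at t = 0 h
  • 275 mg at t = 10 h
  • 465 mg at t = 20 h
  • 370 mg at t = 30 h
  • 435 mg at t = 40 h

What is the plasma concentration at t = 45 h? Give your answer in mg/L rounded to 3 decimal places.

k = ln 2 / 17 = 0.04077 per h
Dose 1 (405 mg at t=0 h): 405·exp(−0.04077·45) = 64.656 mg/L
Dose 2 (275 mg at t=10 h): 275·exp(−0.04077·35) = 66.003 mg/L
Dose 3 (465 mg at t=20 h): 465·exp(−0.04077·25) = 167.788 mg/L
Dose 4 (370 mg at t=30 h): 370·exp(−0.04077·15) = 200.718 mg/L
Dose 5 (435 mg at t=40 h): 435·exp(−0.04077·5) = 354.773 mg/L
C(45) = 64.656 + 66.003 + 167.788 + 200.718 + 354.773 = 853.940 mg/L

853.940 mg/L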